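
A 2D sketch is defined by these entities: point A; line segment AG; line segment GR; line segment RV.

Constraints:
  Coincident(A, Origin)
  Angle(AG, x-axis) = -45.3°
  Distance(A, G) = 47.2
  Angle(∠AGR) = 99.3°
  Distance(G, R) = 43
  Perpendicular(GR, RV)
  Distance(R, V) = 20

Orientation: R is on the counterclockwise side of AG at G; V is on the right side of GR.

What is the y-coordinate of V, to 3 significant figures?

-24.9

A is at the origin; AG runs at -45.3° with length 47.2, so G = 47.2·(cos -45.3°, sin -45.3°) = (33.2, -33.5). ∠AGR = 99.3°, so GR runs at -45.3° + (180° − 99.3°) = 35.4° from the x-axis; with |GR| = 43.0, R = G + 43.0·(cos 35.4°, sin 35.4°) = (68.3, -8.64). GR ⟂ RV; with |RV| = 20.0 on the right of GR, V = R + 20.0·(0.579, -0.815) = (79.8, -24.9). So V.y = -24.9.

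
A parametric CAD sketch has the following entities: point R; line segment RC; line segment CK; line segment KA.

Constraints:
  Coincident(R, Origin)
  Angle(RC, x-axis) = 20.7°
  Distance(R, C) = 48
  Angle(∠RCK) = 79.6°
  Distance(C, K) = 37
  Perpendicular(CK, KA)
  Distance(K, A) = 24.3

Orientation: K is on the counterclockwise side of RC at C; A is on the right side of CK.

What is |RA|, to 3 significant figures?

76.9

R is at the origin; RC runs at 20.7° with length 48.0, so C = 48.0·(cos 20.7°, sin 20.7°) = (44.9, 17.0). ∠RCK = 79.6°, so CK runs at 20.7° + (180° − 79.6°) = 121° from the x-axis; with |CK| = 37.0, K = C + 37.0·(cos 121°, sin 121°) = (25.8, 48.6). The perpendicularity gives KA at right angles to CK; with |KA| = 24.3 on the right of CK, A = K + 24.3·(0.856, 0.517) = (46.6, 61.2). Then |RA| = |A − R| = 76.9.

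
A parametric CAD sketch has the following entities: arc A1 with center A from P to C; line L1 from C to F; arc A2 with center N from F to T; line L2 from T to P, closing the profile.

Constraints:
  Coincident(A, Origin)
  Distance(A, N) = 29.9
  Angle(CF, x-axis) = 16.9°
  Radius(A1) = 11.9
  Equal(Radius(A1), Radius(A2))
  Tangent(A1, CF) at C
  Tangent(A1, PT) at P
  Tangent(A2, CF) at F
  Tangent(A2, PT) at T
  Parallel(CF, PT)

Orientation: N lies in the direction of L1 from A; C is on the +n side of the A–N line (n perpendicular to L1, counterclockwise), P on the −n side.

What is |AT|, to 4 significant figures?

32.18

The slot axis is L1's direction at 16.9°, so u = (cos 16.9°, sin 16.9°) = (0.9568, 0.2907) and n = (−sin 16.9°, cos 16.9°) = (-0.2907, 0.9568). A is at the origin and N lies 29.9 along u from A, so N = 29.9·u = (28.61, 8.692). Tangency of A1 to both parallel lines with radius 11.9 puts C and P at A ± 11.9·n: C = (-3.459, 11.39), P = (3.459, -11.39). Equal radii place F and T the same way about N: F = N + 11.9·n = (25.15, 20.08), T = N − 11.9·n = (32.07, -2.694). Then |AT| = |T − A| = 32.18.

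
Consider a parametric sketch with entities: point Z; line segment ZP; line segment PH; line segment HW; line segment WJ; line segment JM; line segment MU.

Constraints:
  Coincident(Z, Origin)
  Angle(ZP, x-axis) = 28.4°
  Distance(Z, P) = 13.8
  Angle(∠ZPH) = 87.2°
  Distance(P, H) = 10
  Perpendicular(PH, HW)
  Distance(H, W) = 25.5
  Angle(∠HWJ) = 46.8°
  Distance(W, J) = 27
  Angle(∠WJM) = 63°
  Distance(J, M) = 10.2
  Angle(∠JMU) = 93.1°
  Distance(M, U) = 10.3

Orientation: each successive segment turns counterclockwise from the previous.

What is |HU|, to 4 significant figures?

14.40

∠WJM = 63.0° gives JM at 101.4° from the x-axis; with |JM| = 10.2, M = (9.136, 4.645). ∠JMU = 93.1° gives MU at -171.7° from the x-axis; with |MU| = 10.3, U = (-1.056, 3.159). Then |HU| = |U − H| = 14.40.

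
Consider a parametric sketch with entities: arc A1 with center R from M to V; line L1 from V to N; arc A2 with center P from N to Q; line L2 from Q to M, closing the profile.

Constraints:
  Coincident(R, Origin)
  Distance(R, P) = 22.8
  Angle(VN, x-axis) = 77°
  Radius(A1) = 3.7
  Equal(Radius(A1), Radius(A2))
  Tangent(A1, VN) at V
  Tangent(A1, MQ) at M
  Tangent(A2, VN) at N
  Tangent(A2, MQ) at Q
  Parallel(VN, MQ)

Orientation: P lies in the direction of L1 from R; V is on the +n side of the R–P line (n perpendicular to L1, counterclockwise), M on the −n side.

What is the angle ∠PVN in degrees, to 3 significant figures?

9.22°

The slot axis is L1's direction at 77.0°, so u = (cos 77.0°, sin 77.0°) = (0.225, 0.974) and n = (−sin 77.0°, cos 77.0°) = (-0.974, 0.225). R is at the origin and P lies 22.8 along u from R, so P = 22.8·u = (5.13, 22.2). Tangency of A1 to both parallel lines with radius 3.7 puts V and M at R ± 3.7·n: V = (-3.61, 0.832), M = (3.61, -0.832). Equal radii place N and Q the same way about P: N = P + 3.7·n = (1.52, 23.0), Q = P − 3.7·n = (8.73, 21.4). Then cos ∠PVN = VP·VN / (|VP||VN|), giving 9.22°.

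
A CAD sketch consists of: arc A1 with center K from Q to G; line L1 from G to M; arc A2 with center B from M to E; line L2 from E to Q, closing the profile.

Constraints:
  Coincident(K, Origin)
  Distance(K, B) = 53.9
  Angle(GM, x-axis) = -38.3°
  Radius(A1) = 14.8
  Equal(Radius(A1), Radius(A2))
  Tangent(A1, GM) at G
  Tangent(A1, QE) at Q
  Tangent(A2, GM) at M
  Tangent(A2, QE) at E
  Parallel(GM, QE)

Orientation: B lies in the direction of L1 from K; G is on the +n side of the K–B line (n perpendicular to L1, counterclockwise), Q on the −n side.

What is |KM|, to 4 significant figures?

55.89

The slot axis is L1's direction at -38.3°, so u = (cos -38.3°, sin -38.3°) = (0.7848, -0.6198) and n = (−sin -38.3°, cos -38.3°) = (0.6198, 0.7848). K is at the origin and B lies 53.9 along u from K, so B = 53.9·u = (42.30, -33.41). Tangency of A1 to both parallel lines with radius 14.8 puts G and Q at K ± 14.8·n: G = (9.173, 11.61), Q = (-9.173, -11.61). Equal radii place M and E the same way about B: M = B + 14.8·n = (51.47, -21.79), E = B − 14.8·n = (33.13, -45.02). Then |KM| = |M − K| = 55.89.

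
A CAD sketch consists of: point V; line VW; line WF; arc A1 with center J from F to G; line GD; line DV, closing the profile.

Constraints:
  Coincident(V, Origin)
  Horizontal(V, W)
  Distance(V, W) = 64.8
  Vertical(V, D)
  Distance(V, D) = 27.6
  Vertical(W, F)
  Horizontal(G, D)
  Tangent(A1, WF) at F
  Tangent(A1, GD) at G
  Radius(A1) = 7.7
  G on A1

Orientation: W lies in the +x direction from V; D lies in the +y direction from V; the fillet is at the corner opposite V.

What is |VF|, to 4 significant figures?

67.79

V is at the origin; V and W share the same y with |VW| = 64.8 and W on the +x side, so W = (64.80, 0.000). V and D share the same x with |VD| = 27.6 and D on the +y side, so D = (0.000, 27.60). The virtual corner opposite V is at (64.80, 27.60). Tangency of A1 to WF means the radius JF is perpendicular to WF and A1 meets GD tangentially, so JG is at right angles to GD, with radius 7.7, so the center J sits 7.7 in from both sides at J = (57.10, 19.90). That places the tangent points at F = (64.80, 19.90) on WF and G = (57.10, 27.60) on GD. Then |VF| = |F − V| = 67.79.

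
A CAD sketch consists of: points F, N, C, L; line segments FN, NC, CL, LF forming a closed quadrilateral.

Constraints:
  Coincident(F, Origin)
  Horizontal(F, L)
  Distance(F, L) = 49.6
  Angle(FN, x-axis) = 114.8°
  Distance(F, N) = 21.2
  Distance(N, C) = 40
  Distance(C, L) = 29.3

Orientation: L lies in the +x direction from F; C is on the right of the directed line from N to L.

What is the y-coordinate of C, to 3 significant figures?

-7.13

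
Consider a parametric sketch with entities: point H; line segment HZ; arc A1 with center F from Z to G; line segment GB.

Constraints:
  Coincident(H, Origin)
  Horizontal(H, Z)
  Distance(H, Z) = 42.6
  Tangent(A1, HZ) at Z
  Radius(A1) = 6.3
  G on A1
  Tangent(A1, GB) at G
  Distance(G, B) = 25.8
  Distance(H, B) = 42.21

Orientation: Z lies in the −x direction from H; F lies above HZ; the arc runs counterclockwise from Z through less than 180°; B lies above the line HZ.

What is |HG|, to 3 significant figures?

36.8

H is at the origin; H and Z share the same y with |HZ| = 42.6 and Z on the −x side, so Z = (-42.6, 0.00). Since A1 is tangent to HZ there, FZ ⟂ HZ, so F = Z + (0, 6.3) = (-42.6, 6.30). Since FG ⟂ GB (tangency), |FB| = √(6.3² + 25.8²) = 26.6 regardless of where G sits on A1. So B lies on both circle(H, 42.21) and circle(F, 26.6); the above-HZ intersection is B = (-30.0, 29.7). G is the foot of the tangent from B: G = (-36.5, 4.71).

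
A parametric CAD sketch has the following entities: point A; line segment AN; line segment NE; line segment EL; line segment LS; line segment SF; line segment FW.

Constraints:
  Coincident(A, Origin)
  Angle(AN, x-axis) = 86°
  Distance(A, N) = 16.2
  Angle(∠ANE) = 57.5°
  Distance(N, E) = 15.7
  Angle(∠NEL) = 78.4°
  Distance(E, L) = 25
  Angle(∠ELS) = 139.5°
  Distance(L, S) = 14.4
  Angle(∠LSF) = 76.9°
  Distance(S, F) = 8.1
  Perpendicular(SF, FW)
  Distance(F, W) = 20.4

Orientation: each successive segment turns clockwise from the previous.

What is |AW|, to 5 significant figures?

6.8523

A is at the origin; AN runs at 86.0° with length 16.2, so N = (1.1301, 16.161). ∠ANE = 57.5° gives NE at -36.500° from the x-axis; with |NE| = 15.7, E = (13.751, 6.8218). ∠NEL = 78.4° gives EL at -138.10° from the x-axis; with |EL| = 25.0, L = (-4.8572, -9.8740). ∠ELS = 139.5° gives LS at -178.60° from the x-axis; with |LS| = 14.4, S = (-19.253, -10.226). ∠LSF = 76.9° gives SF at 78.300° from the x-axis; with |SF| = 8.1, F = (-17.610, -2.2941). SF ⟂ FW, so FW runs at -11.700°; with |FW| = 20.4, W = (2.3658, -6.4310). Then |AW| = |W − A| = 6.8523.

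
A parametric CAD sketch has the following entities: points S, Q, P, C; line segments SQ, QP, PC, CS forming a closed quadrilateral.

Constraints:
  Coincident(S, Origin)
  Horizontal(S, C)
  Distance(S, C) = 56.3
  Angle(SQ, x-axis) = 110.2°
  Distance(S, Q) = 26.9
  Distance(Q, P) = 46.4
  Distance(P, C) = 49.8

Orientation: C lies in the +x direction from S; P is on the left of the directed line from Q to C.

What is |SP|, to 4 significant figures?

55.13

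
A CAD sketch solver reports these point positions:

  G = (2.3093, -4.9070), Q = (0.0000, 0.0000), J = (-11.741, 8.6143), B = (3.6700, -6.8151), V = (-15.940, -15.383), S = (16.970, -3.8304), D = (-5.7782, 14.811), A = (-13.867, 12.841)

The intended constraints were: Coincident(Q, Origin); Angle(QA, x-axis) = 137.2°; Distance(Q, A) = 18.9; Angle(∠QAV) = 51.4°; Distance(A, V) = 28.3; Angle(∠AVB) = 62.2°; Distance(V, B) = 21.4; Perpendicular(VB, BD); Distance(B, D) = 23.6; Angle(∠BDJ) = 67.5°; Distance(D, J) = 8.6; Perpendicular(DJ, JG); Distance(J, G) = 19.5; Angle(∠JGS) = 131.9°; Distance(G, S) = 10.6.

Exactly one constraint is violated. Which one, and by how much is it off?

Distance(G, S) = 10.6 — off by 4.10.

Q = (0.00, 0.00) ✓; QA at 137.2° ✓; |QA| = 18.90 ✓; ∠QAV = 51.40° ✓; |AV| = 28.30 ✓; ∠AVB = 62.20° ✓; |VB| = 21.40 ✓; ∠(VB, BD) = 90.00° ✓; |BD| = 23.60 ✓; ∠BDJ = 67.50° ✓; |DJ| = 8.600 ✓; ∠(DJ, JG) = 90.00° ✓; |JG| = 19.50 ✓; ∠JGS = 131.9° ✓; |GS| = 14.70 ✗.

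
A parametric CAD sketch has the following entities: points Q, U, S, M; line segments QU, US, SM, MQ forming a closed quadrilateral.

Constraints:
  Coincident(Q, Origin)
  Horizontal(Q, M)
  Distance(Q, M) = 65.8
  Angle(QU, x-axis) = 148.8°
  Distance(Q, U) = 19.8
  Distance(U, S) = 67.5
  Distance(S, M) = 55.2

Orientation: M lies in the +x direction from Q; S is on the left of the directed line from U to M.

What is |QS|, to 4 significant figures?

61.93

Q is at the origin; QM is horizontal with |QM| = 65.8 and M in +x, so M = (65.8, 0). QU runs at 148.8° with |QU| = 19.8, so U = (-16.94, 10.26). S is determined by |US| = 67.5 and |SM| = 55.2 together: it lies at the intersection of circle(U, 67.5) and circle(M, 55.2). With |UM| = 83.37, the foot of the radical line on UM is 50.74 from U and the perpendicular offset is √(67.5² − 50.74²) = 44.52. Taking the left-of-UM solution: S = (38.89, 48.20).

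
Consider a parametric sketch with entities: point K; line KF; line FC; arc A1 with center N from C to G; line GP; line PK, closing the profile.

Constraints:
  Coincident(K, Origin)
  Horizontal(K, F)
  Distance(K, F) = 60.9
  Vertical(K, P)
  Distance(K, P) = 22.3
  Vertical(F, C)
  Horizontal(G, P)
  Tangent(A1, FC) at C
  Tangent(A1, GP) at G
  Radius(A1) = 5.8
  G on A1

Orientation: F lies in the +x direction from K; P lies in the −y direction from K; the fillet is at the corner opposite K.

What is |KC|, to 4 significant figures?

63.10

K is at the origin; KF is horizontal with |KF| = 60.9 and F on the +x side, so F = (60.90, 0.000). K and P share the same x with |KP| = 22.3 and P on the −y side, so P = (0.000, -22.30). The virtual corner opposite K is at (60.90, -22.30). Tangency of A1 to FC means the radius NC is perpendicular to FC and the tangent condition forces NG to be normal to GP, with radius 5.8, so the center N sits 5.8 in from both sides at N = (55.10, -16.50). That places the tangent points at C = (60.90, -16.50) on FC and G = (55.10, -22.30) on GP. Then |KC| = |C − K| = 63.10.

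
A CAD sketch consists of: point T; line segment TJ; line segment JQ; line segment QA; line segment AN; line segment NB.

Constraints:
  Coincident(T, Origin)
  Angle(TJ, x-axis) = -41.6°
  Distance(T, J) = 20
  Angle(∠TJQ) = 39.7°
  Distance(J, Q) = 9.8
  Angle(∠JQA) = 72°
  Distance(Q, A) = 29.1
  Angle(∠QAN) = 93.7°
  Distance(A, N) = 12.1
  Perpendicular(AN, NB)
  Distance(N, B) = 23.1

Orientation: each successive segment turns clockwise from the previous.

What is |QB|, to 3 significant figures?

15.2

T is at the origin; TJ runs at -41.6° with length 20.0, so J = (15.0, -13.3). ∠TJQ = 39.7° gives JQ at 178° from the x-axis; with |JQ| = 9.8, Q = (5.16, -13.0). ∠JQA = 72.0° gives QA at 70.1° from the x-axis; with |QA| = 29.1, A = (15.1, 14.4). ∠QAN = 93.7° gives AN at -16.2° from the x-axis; with |AN| = 12.1, N = (26.7, 11.0). AN ⟂ NB, so NB runs at -106°; with |NB| = 23.1, B = (20.2, -11.1). Then |QB| = |B − Q| = 15.2.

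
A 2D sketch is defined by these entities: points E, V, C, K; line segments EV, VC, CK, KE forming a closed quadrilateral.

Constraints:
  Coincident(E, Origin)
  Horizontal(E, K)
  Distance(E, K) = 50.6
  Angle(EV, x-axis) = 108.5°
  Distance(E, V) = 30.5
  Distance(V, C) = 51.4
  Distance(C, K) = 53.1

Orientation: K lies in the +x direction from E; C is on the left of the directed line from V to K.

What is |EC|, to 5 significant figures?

62.978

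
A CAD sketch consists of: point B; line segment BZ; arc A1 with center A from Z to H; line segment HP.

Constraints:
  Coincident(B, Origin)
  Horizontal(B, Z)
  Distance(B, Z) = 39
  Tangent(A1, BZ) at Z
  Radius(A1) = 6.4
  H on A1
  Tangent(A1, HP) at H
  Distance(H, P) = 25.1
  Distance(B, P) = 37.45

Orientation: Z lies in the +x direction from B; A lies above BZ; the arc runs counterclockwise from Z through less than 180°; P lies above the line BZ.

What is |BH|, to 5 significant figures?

44.725

B is at the origin; BZ is horizontal with |BZ| = 39.0 and Z on the +x side, so Z = (39.000, 0.0000). Tangency of A1 to BZ means the radius AZ is perpendicular to BZ, so A = Z + (0, 6.4) = (39.000, 6.4000). Since AH ⟂ HP (tangency), |AP| = √(6.4² + 25.1²) = 25.903 regardless of where H sits on A1. So P lies on both circle(B, 37.45) and circle(A, 25.903); the above-BZ intersection is P = (24.799, 28.063). H is the foot of the tangent from P: H = (43.320, 11.122).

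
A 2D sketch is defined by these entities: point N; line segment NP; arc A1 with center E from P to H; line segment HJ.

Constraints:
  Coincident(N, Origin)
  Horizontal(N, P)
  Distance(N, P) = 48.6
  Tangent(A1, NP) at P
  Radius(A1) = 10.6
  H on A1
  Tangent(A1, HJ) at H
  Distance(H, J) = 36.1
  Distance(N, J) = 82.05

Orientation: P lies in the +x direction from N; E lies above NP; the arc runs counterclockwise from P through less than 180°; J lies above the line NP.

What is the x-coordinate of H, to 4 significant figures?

58.51

N is at the origin; N and P share the same y with |NP| = 48.6 and P on the +x side, so P = (48.60, 0.000). Tangency of A1 to NP means the radius EP is perpendicular to NP, so E = P + (0, 10.6) = (48.60, 10.60). Since EH ⟂ HJ (tangency), |EJ| = √(10.6² + 36.1²) = 37.62 regardless of where H sits on A1. So J lies on both circle(N, 82.05) and circle(E, 37.62); the above-NP intersection is J = (71.30, 40.61). H is the foot of the tangent from J: H = (58.51, 6.846).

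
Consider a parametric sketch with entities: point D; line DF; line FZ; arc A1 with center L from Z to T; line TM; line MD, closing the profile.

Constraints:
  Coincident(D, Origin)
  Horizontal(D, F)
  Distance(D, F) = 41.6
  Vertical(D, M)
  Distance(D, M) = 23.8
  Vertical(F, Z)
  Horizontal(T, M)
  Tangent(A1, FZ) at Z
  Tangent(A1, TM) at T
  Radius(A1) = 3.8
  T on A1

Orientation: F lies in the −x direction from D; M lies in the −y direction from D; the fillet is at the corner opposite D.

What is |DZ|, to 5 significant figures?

46.158

D is at the origin; DF is horizontal with |DF| = 41.6 and F on the −x side, so F = (-41.600, 0.0000). D and M share the same x with |DM| = 23.8 and M on the −y side, so M = (0.0000, -23.800). The virtual corner opposite D is at (-41.600, -23.800). Tangency of A1 to FZ means the radius LZ is perpendicular to FZ and A1 meets TM tangentially, so LT is at right angles to TM, with radius 3.8, so the center L sits 3.8 in from both sides at L = (-37.800, -20.000). That places the tangent points at Z = (-41.600, -20.000) on FZ and T = (-37.800, -23.800) on TM. Then |DZ| = |Z − D| = 46.158.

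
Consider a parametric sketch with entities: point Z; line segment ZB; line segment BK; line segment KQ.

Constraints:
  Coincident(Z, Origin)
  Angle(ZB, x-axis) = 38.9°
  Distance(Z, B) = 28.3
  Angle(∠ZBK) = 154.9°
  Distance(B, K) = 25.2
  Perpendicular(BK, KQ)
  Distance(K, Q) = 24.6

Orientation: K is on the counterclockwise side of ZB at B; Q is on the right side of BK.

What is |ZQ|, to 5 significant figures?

62.637

Z is at the origin; ZB runs at 38.9° with length 28.3, so B = 28.3·(cos 38.9°, sin 38.9°) = (22.024, 17.771). ∠ZBK = 154.9°, so BK runs at 38.9° + (180° − 154.9°) = 64.000° from the x-axis; with |BK| = 25.2, K = B + 25.2·(cos 64.000°, sin 64.000°) = (33.071, 40.421). The perpendicularity gives KQ at right angles to BK; with |KQ| = 24.6 on the right of BK, Q = K + 24.6·(0.89879, -0.43837) = (55.182, 29.637). Then |ZQ| = |Q − Z| = 62.637.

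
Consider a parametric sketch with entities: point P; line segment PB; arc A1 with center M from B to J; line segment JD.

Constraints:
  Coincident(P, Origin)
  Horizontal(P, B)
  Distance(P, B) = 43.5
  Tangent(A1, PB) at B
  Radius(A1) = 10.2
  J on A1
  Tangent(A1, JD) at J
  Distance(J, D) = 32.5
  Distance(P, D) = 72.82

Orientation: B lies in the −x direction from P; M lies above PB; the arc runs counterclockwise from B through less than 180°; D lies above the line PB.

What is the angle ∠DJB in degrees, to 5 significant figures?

110.47°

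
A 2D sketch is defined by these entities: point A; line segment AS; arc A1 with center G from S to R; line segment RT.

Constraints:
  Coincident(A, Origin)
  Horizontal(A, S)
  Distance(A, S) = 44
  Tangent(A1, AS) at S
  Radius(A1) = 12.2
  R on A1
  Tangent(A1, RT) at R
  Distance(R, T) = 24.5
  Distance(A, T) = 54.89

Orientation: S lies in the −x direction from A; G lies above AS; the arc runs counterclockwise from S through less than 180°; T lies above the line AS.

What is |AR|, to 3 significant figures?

35.7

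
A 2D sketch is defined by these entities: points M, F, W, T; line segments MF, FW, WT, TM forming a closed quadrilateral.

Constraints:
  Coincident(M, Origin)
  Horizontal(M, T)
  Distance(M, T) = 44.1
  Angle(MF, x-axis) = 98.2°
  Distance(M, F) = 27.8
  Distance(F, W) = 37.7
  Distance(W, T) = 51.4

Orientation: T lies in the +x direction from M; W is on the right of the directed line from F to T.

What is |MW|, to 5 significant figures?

11.912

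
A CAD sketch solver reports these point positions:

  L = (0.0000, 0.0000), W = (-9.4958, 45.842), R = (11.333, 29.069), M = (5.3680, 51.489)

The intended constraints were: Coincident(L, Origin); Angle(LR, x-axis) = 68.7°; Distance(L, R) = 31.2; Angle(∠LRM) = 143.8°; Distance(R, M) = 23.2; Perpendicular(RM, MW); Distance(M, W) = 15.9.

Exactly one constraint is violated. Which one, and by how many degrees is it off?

Perpendicular(RM, MW) — off by 5.90°.

L = (0.00, 0.00) ✓; LR at 68.70° ✓; |LR| = 31.20 ✓; ∠LRM = 143.8° ✓; |RM| = 23.20 ✓; ∠(RM, MW) = 95.90° ✗; |MW| = 15.90 ✓.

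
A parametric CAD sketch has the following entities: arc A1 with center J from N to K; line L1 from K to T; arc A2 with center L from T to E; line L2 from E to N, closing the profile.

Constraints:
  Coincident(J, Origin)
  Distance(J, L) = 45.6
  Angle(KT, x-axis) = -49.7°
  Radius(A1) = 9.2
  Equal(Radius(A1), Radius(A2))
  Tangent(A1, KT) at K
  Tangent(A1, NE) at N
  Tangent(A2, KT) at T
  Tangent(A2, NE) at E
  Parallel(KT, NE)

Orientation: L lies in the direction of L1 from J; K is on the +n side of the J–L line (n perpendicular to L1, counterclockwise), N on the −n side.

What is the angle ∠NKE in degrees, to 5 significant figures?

68.025°

The slot axis is L1's direction at -49.7°, so u = (cos -49.7°, sin -49.7°) = (0.64679, -0.76267) and n = (−sin -49.7°, cos -49.7°) = (0.76267, 0.64679). J is at the origin and L lies 45.6 along u from J, so L = 45.6·u = (29.494, -34.778). Tangency of A1 to both parallel lines with radius 9.2 puts K and N at J ± 9.2·n: K = (7.0165, 5.9505), N = (-7.0165, -5.9505). Equal radii place T and E the same way about L: T = L + 9.2·n = (36.510, -28.827), E = L − 9.2·n = (22.477, -40.728). Then cos ∠NKE = KN·KE / (|KN||KE|), giving 68.025°.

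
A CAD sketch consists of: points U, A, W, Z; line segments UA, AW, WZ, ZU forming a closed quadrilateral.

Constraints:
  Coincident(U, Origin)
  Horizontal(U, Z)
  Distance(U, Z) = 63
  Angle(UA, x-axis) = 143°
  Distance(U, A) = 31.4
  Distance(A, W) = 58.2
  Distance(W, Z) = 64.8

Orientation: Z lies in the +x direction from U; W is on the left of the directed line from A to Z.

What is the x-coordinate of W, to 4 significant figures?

23.32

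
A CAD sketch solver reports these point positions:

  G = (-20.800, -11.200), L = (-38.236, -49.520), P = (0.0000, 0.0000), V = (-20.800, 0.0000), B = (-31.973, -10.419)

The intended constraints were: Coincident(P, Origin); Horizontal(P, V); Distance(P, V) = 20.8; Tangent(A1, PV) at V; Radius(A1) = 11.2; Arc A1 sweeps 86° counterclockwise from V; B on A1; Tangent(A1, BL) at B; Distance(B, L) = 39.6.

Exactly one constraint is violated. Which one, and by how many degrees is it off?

Tangent(A1, BL) at B — off by 5.10°.

P = (0.00, 0.00) ✓; P.y = 0.00, V.y = 0.00 ✓; |PV| = 20.80 ✓; ∠(GV, VP) = 90.00° ✓; |GV| = 11.20 ✓; bearing(G→B) − bearing(G→V) = 86.00° ✓; |GB| = 11.20 ✓; ∠(GB, BL) = 95.10° ✗; |BL| = 39.60 ✓.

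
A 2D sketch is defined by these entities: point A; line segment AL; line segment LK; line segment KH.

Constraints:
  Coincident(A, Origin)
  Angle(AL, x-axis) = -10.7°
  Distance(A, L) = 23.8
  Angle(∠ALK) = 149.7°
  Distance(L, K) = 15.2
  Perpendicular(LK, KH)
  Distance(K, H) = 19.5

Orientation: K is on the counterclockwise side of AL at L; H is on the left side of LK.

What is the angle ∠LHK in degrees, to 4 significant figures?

37.94°

∠ALK = 149.7°, so LK runs at -10.7° + (180° − 149.7°) = 19.60° from the x-axis; with |LK| = 15.2, K = L + 15.2·(cos 19.60°, sin 19.60°) = (37.71, 0.6800). LK is perpendicular to KH; with |KH| = 19.5 on the left of LK, H = K + 19.5·(-0.3355, 0.9421) = (31.16, 19.05). Then cos ∠LHK = HL·HK / (|HL||HK|), giving 37.94°.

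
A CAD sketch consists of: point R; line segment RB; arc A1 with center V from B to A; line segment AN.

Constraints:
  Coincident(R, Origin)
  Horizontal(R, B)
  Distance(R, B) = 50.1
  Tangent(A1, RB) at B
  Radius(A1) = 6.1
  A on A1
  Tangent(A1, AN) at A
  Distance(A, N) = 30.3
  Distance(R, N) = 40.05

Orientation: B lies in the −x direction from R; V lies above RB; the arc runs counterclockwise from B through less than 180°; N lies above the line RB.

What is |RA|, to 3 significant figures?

45.1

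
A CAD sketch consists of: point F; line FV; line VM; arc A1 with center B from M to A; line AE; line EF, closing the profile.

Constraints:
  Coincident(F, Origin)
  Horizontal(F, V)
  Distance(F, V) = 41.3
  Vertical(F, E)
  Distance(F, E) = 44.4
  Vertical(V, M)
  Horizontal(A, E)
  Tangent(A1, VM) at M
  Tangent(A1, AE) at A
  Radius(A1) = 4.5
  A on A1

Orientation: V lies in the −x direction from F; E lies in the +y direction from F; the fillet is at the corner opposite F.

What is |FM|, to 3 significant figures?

57.4

F is at the origin; FV is horizontal with |FV| = 41.3 and V on the −x side, so V = (-41.3, 0.00). F and E share the same x with |FE| = 44.4 and E on the +y side, so E = (0.00, 44.4). The virtual corner opposite F is at (-41.3, 44.4). The tangent condition forces BM to be normal to VM and A1 meets AE tangentially, so BA is at right angles to AE, with radius 4.5, so the center B sits 4.5 in from both sides at B = (-36.8, 39.9). That places the tangent points at M = (-41.3, 39.9) on VM and A = (-36.8, 44.4) on AE. Then |FM| = |M − F| = 57.4.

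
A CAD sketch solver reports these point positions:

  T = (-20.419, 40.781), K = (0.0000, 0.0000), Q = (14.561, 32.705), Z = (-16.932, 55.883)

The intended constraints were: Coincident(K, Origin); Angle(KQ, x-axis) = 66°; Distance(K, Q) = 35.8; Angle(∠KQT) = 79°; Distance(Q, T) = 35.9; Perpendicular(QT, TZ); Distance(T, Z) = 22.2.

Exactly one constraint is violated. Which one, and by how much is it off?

Distance(T, Z) = 22.2 — off by 6.70.

K = (0.00, 0.00) ✓; KQ at 66.00° ✓; |KQ| = 35.80 ✓; ∠KQT = 79.00° ✓; |QT| = 35.90 ✓; ∠(QT, TZ) = 90.00° ✓; |TZ| = 15.50 ✗.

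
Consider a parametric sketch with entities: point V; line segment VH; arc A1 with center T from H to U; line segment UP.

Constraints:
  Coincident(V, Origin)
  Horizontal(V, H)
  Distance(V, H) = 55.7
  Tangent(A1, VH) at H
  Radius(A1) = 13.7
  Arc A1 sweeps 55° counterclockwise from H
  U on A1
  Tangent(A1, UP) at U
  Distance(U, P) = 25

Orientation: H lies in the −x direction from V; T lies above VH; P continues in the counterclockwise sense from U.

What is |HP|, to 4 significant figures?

36.69

On A1, H sits at bearing -90° from T; a 55° counterclockwise sweep puts U at bearing -35°, so U = T + 13.7·(cos -35°, sin -35°) = (-44.48, 5.842). Tangency of A1 to UP means the radius TU is perpendicular to UP, so UP runs along (−sin -35°, cos -35°); with |UP| = 25.0, P = (-30.14, 26.32). Then |HP| = |P − H| = 36.69.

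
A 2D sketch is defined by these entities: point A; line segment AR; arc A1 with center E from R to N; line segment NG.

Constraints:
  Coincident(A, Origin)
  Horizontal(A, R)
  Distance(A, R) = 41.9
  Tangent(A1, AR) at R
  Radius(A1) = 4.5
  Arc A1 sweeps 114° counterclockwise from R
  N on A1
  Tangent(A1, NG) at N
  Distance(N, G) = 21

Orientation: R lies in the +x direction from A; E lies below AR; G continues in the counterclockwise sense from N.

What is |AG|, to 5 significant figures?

52.892

A is at the origin; A and R share the same y with |AR| = 41.9 and R on the +x side, so R = (41.900, 0.0000). Since A1 is tangent to AR there, ER ⟂ AR, so E = R + (0, -4.5) = (41.900, -4.5000). On A1, R sits at bearing 90° from E; a 114° counterclockwise sweep puts N at bearing 204°, so N = E + 4.5·(cos 204°, sin 204°) = (37.789, -6.3303). The tangent condition forces EN to be normal to NG, so NG runs along (−sin 204°, cos 204°); with |NG| = 21.0, G = (46.331, -25.515). Then |AG| = |G − A| = 52.892.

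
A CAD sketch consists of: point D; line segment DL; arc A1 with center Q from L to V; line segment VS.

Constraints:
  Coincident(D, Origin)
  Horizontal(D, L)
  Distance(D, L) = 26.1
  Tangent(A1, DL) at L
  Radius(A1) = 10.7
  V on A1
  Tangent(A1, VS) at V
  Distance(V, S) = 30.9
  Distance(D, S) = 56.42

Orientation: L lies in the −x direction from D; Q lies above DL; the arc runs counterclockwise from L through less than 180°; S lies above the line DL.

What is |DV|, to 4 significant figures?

25.54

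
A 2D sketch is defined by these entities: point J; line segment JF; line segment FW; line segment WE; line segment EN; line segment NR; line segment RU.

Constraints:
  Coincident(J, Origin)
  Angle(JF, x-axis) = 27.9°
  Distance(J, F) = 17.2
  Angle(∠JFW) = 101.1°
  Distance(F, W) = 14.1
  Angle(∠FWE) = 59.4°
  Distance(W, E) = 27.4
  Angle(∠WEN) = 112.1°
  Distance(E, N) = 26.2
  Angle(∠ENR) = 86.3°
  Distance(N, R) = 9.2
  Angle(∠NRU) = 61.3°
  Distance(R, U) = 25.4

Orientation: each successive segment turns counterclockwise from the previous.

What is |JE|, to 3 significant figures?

7.55

J is at the origin; JF runs at 27.9° with length 17.2, so F = (15.2, 8.05). ∠JFW = 101.1° gives FW at 107° from the x-axis; with |FW| = 14.1, W = (11.1, 21.5). ∠FWE = 59.4° gives WE at -133° from the x-axis; with |WE| = 27.4, E = (-7.42, 1.38). Then |JE| = |E − J| = 7.55.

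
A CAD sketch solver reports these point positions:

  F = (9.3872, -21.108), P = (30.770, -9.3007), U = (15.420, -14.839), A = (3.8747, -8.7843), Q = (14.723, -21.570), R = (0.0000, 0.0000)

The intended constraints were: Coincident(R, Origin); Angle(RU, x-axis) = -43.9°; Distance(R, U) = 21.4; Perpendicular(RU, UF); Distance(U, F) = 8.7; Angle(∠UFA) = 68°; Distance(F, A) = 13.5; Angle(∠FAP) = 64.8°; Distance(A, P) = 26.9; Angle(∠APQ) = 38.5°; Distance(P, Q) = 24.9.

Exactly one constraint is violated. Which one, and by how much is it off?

Distance(P, Q) = 24.9 — off by 4.70.

R = (0.00, 0.00) ✓; RU at -43.90° ✓; |RU| = 21.40 ✓; ∠(RU, UF) = 90.00° ✓; |UF| = 8.700 ✓; ∠UFA = 68.00° ✓; |FA| = 13.50 ✓; ∠FAP = 64.80° ✓; |AP| = 26.90 ✓; ∠APQ = 38.50° ✓; |PQ| = 20.20 ✗.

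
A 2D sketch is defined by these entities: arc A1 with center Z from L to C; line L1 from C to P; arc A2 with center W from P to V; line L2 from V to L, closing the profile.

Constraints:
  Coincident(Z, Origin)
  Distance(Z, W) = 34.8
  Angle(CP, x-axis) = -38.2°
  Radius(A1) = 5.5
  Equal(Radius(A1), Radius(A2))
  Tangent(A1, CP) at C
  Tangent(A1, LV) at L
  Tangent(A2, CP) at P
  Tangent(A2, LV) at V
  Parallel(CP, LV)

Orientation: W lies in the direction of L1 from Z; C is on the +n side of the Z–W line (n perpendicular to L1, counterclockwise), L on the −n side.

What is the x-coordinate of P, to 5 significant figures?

30.749

The slot axis is L1's direction at -38.2°, so u = (cos -38.2°, sin -38.2°) = (0.78586, -0.61841) and n = (−sin -38.2°, cos -38.2°) = (0.61841, 0.78586). Z is at the origin and W lies 34.8 along u from Z, so W = 34.8·u = (27.348, -21.521). Tangency of A1 to both parallel lines with radius 5.5 puts C and L at Z ± 5.5·n: C = (3.4012, 4.3222), L = (-3.4012, -4.3222). Equal radii place P and V the same way about W: P = W + 5.5·n = (30.749, -17.198), V = W − 5.5·n = (23.947, -25.843). So P.x = 30.749.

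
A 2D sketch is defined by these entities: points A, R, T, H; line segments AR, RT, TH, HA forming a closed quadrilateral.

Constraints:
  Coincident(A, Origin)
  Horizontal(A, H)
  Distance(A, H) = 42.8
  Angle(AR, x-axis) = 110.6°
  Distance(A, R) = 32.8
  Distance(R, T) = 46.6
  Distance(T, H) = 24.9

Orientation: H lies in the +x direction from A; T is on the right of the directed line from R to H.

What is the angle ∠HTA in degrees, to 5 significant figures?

153.22°

A is at the origin; AH is horizontal with |AH| = 42.8 and H in +x, so H = (42.8, 0). AR runs at 110.6° with |AR| = 32.8, so R = (-11.540, 30.703). T is determined by |RT| = 46.6 and |TH| = 24.9 together: it lies at the intersection of circle(R, 46.6) and circle(H, 24.9). With |RH| = 62.414, the foot of the radical line on RH is 43.637 from R and the perpendicular offset is √(46.6² − 43.637²) = 16.353. Taking the right-of-RH solution: T = (18.407, -5.0002).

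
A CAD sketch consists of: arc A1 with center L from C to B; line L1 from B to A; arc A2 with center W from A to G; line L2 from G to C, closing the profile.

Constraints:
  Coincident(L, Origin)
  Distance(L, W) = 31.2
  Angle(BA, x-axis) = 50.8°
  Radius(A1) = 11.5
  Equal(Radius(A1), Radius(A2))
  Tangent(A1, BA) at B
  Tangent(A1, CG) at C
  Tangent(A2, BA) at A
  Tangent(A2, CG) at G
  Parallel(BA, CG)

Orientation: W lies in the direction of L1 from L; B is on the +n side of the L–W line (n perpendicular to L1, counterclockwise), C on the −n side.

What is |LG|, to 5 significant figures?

33.252

The slot axis is L1's direction at 50.8°, so u = (cos 50.8°, sin 50.8°) = (0.63203, 0.77494) and n = (−sin 50.8°, cos 50.8°) = (-0.77494, 0.63203). L is at the origin and W lies 31.2 along u from L, so W = 31.2·u = (19.719, 24.178). Tangency of A1 to both parallel lines with radius 11.5 puts B and C at L ± 11.5·n: B = (-8.9119, 7.2683), C = (8.9119, -7.2683). Equal radii place A and G the same way about W: A = W + 11.5·n = (10.807, 31.447), G = W − 11.5·n = (28.631, 16.910). Then |LG| = |G − L| = 33.252.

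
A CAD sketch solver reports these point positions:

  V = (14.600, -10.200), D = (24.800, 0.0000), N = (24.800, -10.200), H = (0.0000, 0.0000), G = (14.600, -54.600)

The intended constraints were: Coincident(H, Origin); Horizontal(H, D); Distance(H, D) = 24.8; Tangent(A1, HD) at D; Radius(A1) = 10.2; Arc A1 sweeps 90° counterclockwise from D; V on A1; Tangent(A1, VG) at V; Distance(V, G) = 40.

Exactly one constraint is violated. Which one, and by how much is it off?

Distance(V, G) = 40 — off by 4.40.

H = (0.00, 0.00) ✓; H.y = 0.00, D.y = 0.00 ✓; |HD| = 24.80 ✓; ∠(ND, DH) = 90.00° ✓; |ND| = 10.20 ✓; bearing(N→V) − bearing(N→D) = 90.00° ✓; |NV| = 10.20 ✓; ∠(NV, VG) = 90.00° ✓; |VG| = 44.40 ✗.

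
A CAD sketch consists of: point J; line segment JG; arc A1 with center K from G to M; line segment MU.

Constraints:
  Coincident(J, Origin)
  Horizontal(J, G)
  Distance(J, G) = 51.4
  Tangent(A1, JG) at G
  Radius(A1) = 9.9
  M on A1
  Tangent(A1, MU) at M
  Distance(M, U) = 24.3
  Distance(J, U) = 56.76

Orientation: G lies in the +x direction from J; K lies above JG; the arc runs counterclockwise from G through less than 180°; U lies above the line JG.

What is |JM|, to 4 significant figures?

61.36

J is at the origin; J and G share the same y with |JG| = 51.4 and G on the +x side, so G = (51.40, 0.000). Since A1 is tangent to JG there, KG ⟂ JG, so K = G + (0, 9.9) = (51.40, 9.900). Since KM ⟂ MU (tangency), |KU| = √(9.9² + 24.3²) = 26.24 regardless of where M sits on A1. So U lies on both circle(J, 56.76) and circle(K, 26.24); the above-JG intersection is U = (44.51, 35.22). M is the foot of the tangent from U: M = (59.27, 15.91).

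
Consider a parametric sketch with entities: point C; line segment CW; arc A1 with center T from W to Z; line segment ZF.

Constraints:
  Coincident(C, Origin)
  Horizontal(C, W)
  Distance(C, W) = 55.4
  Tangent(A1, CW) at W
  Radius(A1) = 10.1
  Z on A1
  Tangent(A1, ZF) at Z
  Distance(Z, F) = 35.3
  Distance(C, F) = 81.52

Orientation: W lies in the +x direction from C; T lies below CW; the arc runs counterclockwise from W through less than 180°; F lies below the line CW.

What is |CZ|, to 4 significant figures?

49.96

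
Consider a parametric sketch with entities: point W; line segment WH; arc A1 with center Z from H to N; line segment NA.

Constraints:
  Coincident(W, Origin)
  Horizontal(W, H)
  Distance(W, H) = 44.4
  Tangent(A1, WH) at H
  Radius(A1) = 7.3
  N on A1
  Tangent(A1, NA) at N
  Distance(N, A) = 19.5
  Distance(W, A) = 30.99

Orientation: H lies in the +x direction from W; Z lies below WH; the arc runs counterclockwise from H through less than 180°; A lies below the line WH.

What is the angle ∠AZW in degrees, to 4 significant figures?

36.93°

Checks: ∠(ZH, HW) = 90.00° ✓; |ZH| = 7.300 ✓; |ZN| = 7.300 ✓; ∠(ZN, NA) = 90.00° ✓; |NA| = 19.50 ✓; |WA| = 30.99 ✓.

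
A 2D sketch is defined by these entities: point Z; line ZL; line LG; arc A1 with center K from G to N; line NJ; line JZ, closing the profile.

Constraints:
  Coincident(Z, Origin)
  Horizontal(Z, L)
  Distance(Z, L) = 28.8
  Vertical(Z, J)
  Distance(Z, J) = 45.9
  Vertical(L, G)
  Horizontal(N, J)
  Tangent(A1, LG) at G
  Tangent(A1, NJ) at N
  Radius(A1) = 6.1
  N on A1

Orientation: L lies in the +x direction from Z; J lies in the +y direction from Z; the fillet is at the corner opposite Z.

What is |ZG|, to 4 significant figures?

49.13

Z is at the origin; Z and L share the same y with |ZL| = 28.8 and L on the +x side, so L = (28.80, 0.000). ZJ is vertical with |ZJ| = 45.9 and J on the +y side, so J = (0.000, 45.90). The virtual corner opposite Z is at (28.80, 45.90). The tangent condition forces KG to be normal to LG and the tangent condition forces KN to be normal to NJ, with radius 6.1, so the center K sits 6.1 in from both sides at K = (22.70, 39.80). That places the tangent points at G = (28.80, 39.80) on LG and N = (22.70, 45.90) on NJ. Then |ZG| = |G − Z| = 49.13.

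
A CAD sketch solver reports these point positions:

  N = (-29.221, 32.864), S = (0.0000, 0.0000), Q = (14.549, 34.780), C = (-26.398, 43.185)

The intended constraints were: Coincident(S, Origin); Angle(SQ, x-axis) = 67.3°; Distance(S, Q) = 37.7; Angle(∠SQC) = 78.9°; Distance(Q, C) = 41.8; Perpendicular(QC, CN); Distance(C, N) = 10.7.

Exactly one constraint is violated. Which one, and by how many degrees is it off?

Perpendicular(QC, CN) — off by 3.70°.

S = (0.00, 0.00) ✓; SQ at 67.30° ✓; |SQ| = 37.70 ✓; ∠SQC = 78.90° ✓; |QC| = 41.80 ✓; ∠(QC, CN) = 86.30° ✗; |CN| = 10.70 ✓.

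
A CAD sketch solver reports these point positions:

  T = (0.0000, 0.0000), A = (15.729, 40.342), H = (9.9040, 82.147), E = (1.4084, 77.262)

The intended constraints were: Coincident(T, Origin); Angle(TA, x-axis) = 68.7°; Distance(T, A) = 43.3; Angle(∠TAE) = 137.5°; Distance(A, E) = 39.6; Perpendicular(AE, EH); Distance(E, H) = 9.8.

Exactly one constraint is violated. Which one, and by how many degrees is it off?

Perpendicular(AE, EH) — off by 8.70°.

T = (0.00, 0.00) ✓; TA at 68.70° ✓; |TA| = 43.30 ✓; ∠TAE = 137.5° ✓; |AE| = 39.60 ✓; ∠(AE, EH) = 81.30° ✗; |EH| = 9.800 ✓.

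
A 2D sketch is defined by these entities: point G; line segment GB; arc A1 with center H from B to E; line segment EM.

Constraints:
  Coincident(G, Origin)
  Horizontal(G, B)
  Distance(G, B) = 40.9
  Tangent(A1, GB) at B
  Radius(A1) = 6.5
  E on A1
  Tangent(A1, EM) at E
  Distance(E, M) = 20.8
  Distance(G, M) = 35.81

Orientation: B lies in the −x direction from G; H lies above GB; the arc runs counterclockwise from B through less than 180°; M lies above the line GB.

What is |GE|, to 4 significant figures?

35.11

Checks: |HE| = 6.500 ✓; ∠(HE, EM) = 90.00° ✓; |EM| = 20.80 ✓; |GM| = 35.81 ✓.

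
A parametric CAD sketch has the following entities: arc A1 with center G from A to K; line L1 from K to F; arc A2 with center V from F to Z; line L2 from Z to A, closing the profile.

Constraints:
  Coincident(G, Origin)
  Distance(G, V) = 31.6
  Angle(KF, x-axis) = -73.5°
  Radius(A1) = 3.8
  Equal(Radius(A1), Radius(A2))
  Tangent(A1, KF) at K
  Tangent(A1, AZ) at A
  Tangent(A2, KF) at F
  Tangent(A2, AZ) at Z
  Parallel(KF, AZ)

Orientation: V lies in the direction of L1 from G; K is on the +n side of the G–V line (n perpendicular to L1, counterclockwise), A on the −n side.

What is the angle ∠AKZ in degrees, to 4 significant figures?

76.48°

Tangency of A1 to both parallel lines with radius 3.8 puts K and A at G ± 3.8·n: K = (3.644, 1.079), A = (-3.644, -1.079). Equal radii place F and Z the same way about V: F = V + 3.8·n = (12.62, -29.22), Z = V − 3.8·n = (5.331, -31.38). Then cos ∠AKZ = KA·KZ / (|KA||KZ|), giving 76.48°.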